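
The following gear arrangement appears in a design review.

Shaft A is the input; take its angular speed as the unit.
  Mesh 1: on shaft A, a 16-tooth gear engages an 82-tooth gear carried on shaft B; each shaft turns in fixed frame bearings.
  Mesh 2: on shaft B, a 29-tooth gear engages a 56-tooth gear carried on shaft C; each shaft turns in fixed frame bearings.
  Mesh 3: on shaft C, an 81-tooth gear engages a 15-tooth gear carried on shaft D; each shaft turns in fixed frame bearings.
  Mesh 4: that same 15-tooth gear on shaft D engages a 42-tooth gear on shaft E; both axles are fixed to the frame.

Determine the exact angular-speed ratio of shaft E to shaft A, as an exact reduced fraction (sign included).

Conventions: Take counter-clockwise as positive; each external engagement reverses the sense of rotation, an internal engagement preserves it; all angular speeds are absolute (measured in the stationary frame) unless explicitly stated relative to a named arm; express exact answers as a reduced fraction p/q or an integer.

783/4018

class = fixed-axis compound train [4 meshes; 4 ratios multiply, 4 sense flips]
mesh 1 [16T→82T]: running ratio 8/41, sense −
mesh 2 [29T→56T]: running ratio 29/287, sense +
mesh 3 [81T→15T]: running ratio 783/1435, sense −
mesh 4 [15T→42T]: running ratio 783/4018, sense +
ω_out/ω_in = 783/4018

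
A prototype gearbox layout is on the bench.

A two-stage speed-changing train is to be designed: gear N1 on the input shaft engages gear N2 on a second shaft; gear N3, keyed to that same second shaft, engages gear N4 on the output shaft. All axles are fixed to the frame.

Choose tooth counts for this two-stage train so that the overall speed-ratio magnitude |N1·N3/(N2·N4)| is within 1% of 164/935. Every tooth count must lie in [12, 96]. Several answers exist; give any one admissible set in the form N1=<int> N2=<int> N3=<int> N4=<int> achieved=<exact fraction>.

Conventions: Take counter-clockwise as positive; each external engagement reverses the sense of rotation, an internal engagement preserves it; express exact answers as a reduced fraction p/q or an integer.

N1=12 N2=33 N3=41 N4=85 achieved=164/935

2-stage fixed-axis compound train for ratio 164/935
target = 164/935 in lowest terms: an exact hit needs N1·N3 = k·164 and N2·N4 = k·935 for one integer k, every count in [12, 96]; additionally prefer no 1:1 stage (N1 ≠ N2, N3 ≠ N4)
k = 1…2: no 1:1-free in-range split of k·164 and k·935 into factor pairs; take k = 3
k = 3: N1·N3 = 492 = 12·41, N2·N4 = 2805 = 33·85
achieved = 12·41/(33·85) = 164/935; |achieved − target| = 0 ≤ 41/23375 ✓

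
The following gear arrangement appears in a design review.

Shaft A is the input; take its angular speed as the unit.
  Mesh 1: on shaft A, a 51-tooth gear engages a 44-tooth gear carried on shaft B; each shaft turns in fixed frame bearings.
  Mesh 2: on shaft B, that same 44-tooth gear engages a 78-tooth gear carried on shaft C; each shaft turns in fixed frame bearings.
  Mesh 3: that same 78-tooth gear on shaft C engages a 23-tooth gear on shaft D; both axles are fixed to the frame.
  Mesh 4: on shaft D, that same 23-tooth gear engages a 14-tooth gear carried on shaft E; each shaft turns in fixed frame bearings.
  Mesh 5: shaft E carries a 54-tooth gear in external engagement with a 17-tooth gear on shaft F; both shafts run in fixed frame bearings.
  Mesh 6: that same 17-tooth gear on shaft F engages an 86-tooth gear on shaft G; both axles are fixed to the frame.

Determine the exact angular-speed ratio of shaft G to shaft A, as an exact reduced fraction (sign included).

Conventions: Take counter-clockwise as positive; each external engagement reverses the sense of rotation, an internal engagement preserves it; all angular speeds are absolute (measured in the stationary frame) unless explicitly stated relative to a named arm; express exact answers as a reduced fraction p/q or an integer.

1377/602

class = fixed-axis compound train [6 meshes; 6 ratios multiply, 6 sense flips]
mesh 1 [51T→44T]: running ratio 51/44, sense −
mesh 2 [44T→78T]: running ratio 17/26, sense +
mesh 3 [78T→23T]: running ratio 51/23, sense −
mesh 4 [23T→14T]: running ratio 51/14, sense +
mesh 5 [54T→17T]: running ratio 81/7, sense −
mesh 6 [17T→86T]: running ratio 1377/602, sense +
ω_out/ω_in = 1377/602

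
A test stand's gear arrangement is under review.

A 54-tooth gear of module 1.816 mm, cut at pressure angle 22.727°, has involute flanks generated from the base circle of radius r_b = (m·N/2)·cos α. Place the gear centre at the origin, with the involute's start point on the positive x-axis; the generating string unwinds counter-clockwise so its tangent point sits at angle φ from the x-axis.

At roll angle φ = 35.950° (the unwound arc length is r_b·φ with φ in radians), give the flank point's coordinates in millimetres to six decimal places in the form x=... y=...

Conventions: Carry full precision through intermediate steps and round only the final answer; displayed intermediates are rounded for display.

class = single-mesh tooth geometry [base-circle involute, m = 1.816, 54T]
pitch radius r_p = m·N/2 = 1.816·54/2 = 49.032000
base radius r_b = r_p·cos α = 49.032000·cos 22.727° = 45.224966
roll angle φ = 35.950° = 0.62744587 rad
x = r_b·(cos φ + φ·sin φ) = 53.270032
y = r_b·(sin φ − φ·cos φ) = 3.579240

x=53.270032 y=3.579240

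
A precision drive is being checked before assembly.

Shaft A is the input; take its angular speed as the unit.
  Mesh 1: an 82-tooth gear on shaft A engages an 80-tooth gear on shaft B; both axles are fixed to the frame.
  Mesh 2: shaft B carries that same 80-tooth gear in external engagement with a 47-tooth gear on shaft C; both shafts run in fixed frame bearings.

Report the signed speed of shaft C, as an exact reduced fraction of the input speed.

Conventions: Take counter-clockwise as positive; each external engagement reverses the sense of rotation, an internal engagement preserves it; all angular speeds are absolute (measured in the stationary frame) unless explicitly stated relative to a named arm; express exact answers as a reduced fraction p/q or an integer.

2-mesh fixed-axis compound train (all bearings frame-fixed)
mesh 1 [82T→80T]: |ω|/ω_in = 1×82/80 = 41/40, sense flips to −
mesh 2 [80T→47T]: |ω|/ω_in = (41/40)×80/47 = 82/47, sense flips to +
signed output speed (× input speed) = 82/47

82/47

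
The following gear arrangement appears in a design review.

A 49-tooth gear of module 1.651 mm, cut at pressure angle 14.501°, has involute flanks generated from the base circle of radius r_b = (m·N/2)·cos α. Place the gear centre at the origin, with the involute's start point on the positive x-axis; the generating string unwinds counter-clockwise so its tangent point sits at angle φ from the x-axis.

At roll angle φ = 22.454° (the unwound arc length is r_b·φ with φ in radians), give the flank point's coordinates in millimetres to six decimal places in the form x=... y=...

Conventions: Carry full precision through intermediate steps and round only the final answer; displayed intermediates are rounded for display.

x=42.053647 y=0.773678

single-mesh involute tooth geometry (49T wheel at module 1.651)
pitch radius r_p = m·N/2 = 1.651·49/2 = 40.449500
base radius r_b = r_p·cos α = 40.449500·cos 14.501° = 39.160911
roll angle φ = 22.454° = 0.39189623 rad
x = r_b·(cos φ + φ·sin φ) = 42.053647
y = r_b·(sin φ − φ·cos φ) = 0.773678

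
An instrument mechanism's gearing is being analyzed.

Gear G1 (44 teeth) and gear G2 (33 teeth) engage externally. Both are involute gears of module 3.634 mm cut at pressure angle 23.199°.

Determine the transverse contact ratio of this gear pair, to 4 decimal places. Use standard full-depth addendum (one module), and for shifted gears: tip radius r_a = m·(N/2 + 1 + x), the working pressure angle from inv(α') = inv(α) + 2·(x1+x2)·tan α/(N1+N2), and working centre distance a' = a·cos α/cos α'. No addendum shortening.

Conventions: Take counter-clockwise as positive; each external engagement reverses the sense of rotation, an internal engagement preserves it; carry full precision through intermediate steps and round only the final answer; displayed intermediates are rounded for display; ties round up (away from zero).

1.5671

recognized (one external pair, fixed centres): single-mesh tooth geometry, m = 3.634, N1 = 44, N2 = 33
base radii: r_b1 = 73.483582, r_b2 = 55.112686
tip radii: r_a1 = 83.582000, r_a2 = 63.595000
no profile shift: α' = α, a' = a
action lengths: √(r_a1²−r_b1²) = 39.826046, √(r_a2²−r_b2²) = 31.731937
base pitch p_b = π·m·cos α = 10.493431
CR = (39.826046 + 31.731937 − 139.909000·sin 23.19900°)/10.493431 = 1.567096
contact ratio ≈ 1.5671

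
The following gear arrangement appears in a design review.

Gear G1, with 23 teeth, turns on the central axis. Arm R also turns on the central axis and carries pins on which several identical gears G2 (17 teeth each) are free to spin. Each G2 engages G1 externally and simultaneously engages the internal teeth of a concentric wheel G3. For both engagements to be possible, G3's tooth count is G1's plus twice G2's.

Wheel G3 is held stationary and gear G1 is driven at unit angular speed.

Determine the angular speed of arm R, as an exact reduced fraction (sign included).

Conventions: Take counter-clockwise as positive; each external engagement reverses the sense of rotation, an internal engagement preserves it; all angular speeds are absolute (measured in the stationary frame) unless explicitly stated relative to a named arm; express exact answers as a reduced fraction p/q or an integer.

23/80

planetary set (23T centre, 17T on arm, 57T internal) — Willis relation
ring teeth: 23 + 2·17 = 57
23(ω_sun−ω_arm) = −57(ω_ring−ω_arm),  ω_ring = 0, ω_sun = 1
23(1−ω_arm) = −57(0−ω_arm)  ⇒  80·ω_arm = 23  ⇒  ω_arm = 23/80
exact speed ratio = 23/80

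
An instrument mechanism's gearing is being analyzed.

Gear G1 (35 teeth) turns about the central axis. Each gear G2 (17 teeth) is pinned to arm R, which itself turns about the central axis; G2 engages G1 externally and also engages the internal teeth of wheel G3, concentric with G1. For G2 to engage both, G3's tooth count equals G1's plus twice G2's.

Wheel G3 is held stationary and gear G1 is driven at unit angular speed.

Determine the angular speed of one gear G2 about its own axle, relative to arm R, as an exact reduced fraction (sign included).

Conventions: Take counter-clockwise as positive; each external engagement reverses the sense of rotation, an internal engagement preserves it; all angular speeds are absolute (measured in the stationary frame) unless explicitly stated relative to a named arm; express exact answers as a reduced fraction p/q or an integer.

-2415/1768

recognized (axles ride arm R): planetary set, 35/17/69 teeth
ring teeth: 35 + 2·17 = 69
35(ω_sun−ω_arm) = −69(ω_ring−ω_arm),  ω_ring = 0, ω_sun = 1
35(1−ω_arm) = −69(0−ω_arm)  ⇒  104·ω_arm = 35  ⇒  ω_arm = 35/104
sun–planet mesh: 35·(1−35/104) = −17·(ω_p−ω_arm)  ⇒  ω_p−ω_arm = -2415/1768
exact speed ratio = -2415/1768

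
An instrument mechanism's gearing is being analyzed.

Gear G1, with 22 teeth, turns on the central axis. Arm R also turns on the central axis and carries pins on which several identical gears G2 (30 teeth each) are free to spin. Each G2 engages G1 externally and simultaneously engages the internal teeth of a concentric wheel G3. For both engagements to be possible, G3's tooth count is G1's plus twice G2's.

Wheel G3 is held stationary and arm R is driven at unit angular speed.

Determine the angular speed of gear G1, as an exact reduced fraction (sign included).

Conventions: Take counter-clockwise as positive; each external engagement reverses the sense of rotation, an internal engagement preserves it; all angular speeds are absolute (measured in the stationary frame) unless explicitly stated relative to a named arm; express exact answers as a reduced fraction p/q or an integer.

topology: planetary set — G1 22T / G2 30T / G3 82T, arm = carrier (Willis)
ring teeth: 22 + 2·30 = 82
22(ω_sun−ω_arm) = −82(ω_ring−ω_arm),  ω_ring = 0, ω_arm = 1
ω_sun = 1 − (82/22)(0−1) = 52/11
exact speed ratio = 52/11

52/11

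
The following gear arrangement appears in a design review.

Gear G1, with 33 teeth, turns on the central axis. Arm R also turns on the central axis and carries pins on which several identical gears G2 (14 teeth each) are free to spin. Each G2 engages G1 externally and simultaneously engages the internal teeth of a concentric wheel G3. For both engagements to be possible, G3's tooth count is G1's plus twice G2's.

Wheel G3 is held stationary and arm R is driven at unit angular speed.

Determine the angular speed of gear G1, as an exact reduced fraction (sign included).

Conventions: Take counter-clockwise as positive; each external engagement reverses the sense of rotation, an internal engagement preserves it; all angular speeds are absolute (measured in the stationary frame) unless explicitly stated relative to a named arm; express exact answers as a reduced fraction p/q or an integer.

94/33

class = planetary set [G3 = 33+2·14 = 61; Willis about the carrier]
ring teeth: 33 + 2·14 = 61
33(ω_sun−ω_arm) = −61(ω_ring−ω_arm),  ω_ring = 0, ω_arm = 1
ω_sun = 1 − (61/33)(0−1) = 94/33
exact speed ratio = 94/33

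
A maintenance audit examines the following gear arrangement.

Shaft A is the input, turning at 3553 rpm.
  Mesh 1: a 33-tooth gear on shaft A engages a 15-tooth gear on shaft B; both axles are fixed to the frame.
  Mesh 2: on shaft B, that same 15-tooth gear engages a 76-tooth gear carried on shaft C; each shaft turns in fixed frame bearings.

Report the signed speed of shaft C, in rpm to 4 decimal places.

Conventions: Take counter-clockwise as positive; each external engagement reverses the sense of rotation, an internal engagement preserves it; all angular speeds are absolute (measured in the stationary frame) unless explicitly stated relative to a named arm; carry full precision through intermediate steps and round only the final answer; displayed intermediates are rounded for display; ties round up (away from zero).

+1542.7500 rpm

recognized (3 fixed axles, 2 meshes): fixed-axis compound train
mesh 1 [33T→15T]: ω = 3553.0000×33/15 = 7816.6000 rpm, sense flips to −
mesh 2 [15T→76T]: ω = 7816.6000×15/76 = 1542.7500 rpm, sense flips to +
signed output speed = +1542.7500 rpm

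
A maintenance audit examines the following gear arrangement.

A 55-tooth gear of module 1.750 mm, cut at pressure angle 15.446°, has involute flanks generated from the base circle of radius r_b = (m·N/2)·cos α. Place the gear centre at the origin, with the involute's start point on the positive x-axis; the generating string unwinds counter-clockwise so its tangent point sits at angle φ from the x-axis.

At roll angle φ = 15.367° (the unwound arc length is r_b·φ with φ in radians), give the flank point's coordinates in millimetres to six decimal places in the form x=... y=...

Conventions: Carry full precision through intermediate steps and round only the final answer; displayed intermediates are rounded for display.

recognized (one wheel, involute flank): single-mesh tooth geometry, m = 1.750, N = 55
pitch radius r_p = m·N/2 = 1.750·55/2 = 48.125000
base radius r_b = r_p·cos α = 48.125000·cos 15.446° = 46.386816
roll angle φ = 15.367° = 0.26820475 rad
x = r_b·(cos φ + φ·sin φ) = 48.025322
y = r_b·(sin φ − φ·cos φ) = 0.296173

x=48.025322 y=0.296173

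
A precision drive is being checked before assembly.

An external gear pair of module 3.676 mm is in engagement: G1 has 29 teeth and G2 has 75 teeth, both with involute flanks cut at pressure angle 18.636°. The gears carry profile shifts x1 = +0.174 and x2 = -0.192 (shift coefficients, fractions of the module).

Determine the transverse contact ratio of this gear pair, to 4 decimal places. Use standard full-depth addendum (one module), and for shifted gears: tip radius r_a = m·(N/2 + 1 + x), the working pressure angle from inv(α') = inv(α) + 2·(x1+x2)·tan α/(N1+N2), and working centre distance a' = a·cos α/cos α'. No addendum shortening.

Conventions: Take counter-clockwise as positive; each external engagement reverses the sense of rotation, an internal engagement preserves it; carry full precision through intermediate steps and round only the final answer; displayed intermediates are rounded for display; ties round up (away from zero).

1.7788

recognized (one external pair, fixed centres): single-mesh tooth geometry, m = 3.676, N1 = 29, N2 = 75
base radii: r_b1 = 50.507260, r_b2 = 130.622223
tip radii: r_a1 = 57.617624, r_a2 = 140.820208
inv(α') = inv(18.636°) + 2·(+0.174-0.192)·tan α/(29+75) = 0.01186051  ⇒  α' = 18.57699°
a' = a·cos α / cos α' = 191.1520·cos 18.636°/cos 18.57699° = 191.085731
action lengths: √(r_a1²−r_b1²) = 27.727375, √(r_a2²−r_b2²) = 52.613361
base pitch p_b = π·m·cos α = 10.942982
CR = (27.727375 + 52.613361 − 191.085731·sin 18.57699°)/10.942982 = 1.778757
contact ratio ≈ 1.7788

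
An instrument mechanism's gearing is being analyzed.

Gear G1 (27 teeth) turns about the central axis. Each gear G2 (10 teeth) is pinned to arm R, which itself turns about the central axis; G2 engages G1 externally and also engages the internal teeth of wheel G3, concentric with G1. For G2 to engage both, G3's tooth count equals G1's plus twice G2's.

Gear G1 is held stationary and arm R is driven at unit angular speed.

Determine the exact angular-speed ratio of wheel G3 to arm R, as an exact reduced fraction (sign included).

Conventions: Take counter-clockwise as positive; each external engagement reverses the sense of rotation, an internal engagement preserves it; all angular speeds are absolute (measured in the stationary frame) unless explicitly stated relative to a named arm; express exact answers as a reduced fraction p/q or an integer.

class = planetary set [G3 = 27+2·10 = 47; Willis about the carrier]
ring teeth: 27 + 2·10 = 47
27(ω_sun−ω_arm) = −47(ω_ring−ω_arm),  ω_sun = 0, ω_arm = 1
ω_ring = 1 − (27/47)(0−1) = 74/47
ω_out/ω_in = 74/47

74/47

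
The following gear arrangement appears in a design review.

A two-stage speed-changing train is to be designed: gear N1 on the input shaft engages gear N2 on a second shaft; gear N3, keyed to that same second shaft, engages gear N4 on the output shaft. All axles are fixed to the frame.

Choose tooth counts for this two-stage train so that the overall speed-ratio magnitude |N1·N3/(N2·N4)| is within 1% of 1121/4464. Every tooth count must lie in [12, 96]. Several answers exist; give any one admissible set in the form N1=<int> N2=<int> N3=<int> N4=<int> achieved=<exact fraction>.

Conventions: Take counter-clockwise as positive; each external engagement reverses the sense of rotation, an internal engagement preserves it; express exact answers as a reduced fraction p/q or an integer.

N1=19 N2=48 N3=59 N4=93 achieved=1121/4464

2-stage fixed-axis compound train for ratio 1121/4464
target = 1121/4464 in lowest terms: an exact hit needs N1·N3 = k·1121 and N2·N4 = k·4464 for one integer k, every count in [12, 96]; additionally prefer no 1:1 stage (N1 ≠ N2, N3 ≠ N4)
k = 1: N1·N3 = 1121 = 19·59, N2·N4 = 4464 = 48·93
achieved = 19·59/(48·93) = 1121/4464; |achieved − target| = 0 ≤ 1121/446400 ✓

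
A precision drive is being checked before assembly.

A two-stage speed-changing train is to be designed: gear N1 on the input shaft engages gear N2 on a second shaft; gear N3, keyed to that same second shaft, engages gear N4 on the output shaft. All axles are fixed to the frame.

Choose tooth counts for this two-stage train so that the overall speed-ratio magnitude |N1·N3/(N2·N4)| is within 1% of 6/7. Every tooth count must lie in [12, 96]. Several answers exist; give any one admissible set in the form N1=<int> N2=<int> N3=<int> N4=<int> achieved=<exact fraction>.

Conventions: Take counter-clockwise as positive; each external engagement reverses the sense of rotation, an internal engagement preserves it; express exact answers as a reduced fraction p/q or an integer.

N1=12 N2=13 N3=13 N4=14 achieved=6/7

2-stage fixed-axis compound train for ratio 6/7
target = 6/7 in lowest terms: an exact hit needs N1·N3 = k·6 and N2·N4 = k·7 for one integer k, every count in [12, 96]; additionally prefer no 1:1 stage (N1 ≠ N2, N3 ≠ N4)
k = 1…25: no 1:1-free in-range split of k·6 and k·7 into factor pairs; take k = 26
k = 26: N1·N3 = 156 = 12·13, N2·N4 = 182 = 13·14
achieved = 12·13/(13·14) = 6/7; |achieved − target| = 0 ≤ 3/350 ✓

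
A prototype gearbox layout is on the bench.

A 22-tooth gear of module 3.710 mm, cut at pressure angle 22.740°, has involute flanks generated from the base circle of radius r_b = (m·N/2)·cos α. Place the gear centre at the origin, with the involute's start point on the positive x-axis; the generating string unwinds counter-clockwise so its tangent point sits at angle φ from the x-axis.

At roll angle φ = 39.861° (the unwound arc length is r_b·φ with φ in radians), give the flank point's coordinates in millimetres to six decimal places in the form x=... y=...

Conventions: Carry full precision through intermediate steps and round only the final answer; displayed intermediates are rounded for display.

x=45.673379 y=4.023572

single-mesh involute tooth geometry (22T wheel at module 3.710)
pitch radius r_p = m·N/2 = 3.710·22/2 = 40.810000
base radius r_b = r_p·cos α = 40.810000·cos 22.740° = 37.637776
roll angle φ = 39.861° = 0.69570569 rad
x = r_b·(cos φ + φ·sin φ) = 45.673379
y = r_b·(sin φ − φ·cos φ) = 4.023572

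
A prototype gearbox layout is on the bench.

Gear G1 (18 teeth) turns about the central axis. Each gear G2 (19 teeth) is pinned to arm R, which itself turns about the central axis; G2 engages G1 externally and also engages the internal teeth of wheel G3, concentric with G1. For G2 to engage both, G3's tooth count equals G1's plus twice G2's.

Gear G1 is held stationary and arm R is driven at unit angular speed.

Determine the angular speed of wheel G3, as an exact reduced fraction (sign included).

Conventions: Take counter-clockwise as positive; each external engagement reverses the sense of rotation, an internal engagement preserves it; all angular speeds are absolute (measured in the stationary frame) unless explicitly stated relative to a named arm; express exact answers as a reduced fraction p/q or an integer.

37/28

recognized (axles ride arm R): planetary set, 18/19/56 teeth
ring teeth: 18 + 2·19 = 56
18(ω_sun−ω_arm) = −56(ω_ring−ω_arm),  ω_sun = 0, ω_arm = 1
ω_ring = 1 − (18/56)(0−1) = 37/28
exact speed ratio = 37/28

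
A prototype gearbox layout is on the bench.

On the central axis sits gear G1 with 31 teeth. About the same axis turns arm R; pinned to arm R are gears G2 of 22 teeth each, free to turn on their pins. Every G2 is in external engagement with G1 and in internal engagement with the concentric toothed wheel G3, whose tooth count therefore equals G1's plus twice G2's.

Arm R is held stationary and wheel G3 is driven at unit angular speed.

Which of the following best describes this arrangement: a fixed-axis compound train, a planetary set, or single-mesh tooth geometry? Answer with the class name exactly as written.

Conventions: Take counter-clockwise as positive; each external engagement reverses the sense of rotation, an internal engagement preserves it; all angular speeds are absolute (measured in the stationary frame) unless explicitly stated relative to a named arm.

planetary set

class = planetary set [G3 = 31+2·22 = 75; Willis about the carrier]
classification: planetary set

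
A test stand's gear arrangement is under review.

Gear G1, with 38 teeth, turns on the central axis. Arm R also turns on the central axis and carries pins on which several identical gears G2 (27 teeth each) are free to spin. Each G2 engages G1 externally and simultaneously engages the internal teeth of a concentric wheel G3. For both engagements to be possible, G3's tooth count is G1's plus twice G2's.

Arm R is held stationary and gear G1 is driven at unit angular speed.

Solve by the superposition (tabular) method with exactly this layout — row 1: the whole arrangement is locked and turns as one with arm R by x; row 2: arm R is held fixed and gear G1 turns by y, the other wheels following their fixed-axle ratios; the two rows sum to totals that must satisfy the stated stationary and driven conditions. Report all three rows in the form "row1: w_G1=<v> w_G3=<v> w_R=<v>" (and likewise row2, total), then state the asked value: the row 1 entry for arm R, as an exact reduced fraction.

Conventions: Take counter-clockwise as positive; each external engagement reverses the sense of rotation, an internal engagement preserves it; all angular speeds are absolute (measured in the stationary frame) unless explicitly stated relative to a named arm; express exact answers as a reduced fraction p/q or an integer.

recognized (axles ride arm R): planetary set, 38/27/92 teeth
row 1 — lock + rotate with arm: ω_sun = ω_ring = ω_arm = x
row 2: sun turns y, ring = −(38/92)·y, arm 0
boundary: total ω_arm = x = 0 and total ω_sun = x + y = 1  ⇒  y = 1, x = 0
row 2 ring = −(38/92)·1 = -19/46
totals (row 1 + row 2): sun 0 + 1 = 1, ring 0 + (-19/46) = -19/46, arm 0 + 0 = 0
asked cell (row1, arm) = 0

row1: w_G1=0 w_G3=0 w_R=0
row2: w_G1=1 w_G3=-19/46 w_R=0
total: w_G1=1 w_G3=-19/46 w_R=0
asked value: 0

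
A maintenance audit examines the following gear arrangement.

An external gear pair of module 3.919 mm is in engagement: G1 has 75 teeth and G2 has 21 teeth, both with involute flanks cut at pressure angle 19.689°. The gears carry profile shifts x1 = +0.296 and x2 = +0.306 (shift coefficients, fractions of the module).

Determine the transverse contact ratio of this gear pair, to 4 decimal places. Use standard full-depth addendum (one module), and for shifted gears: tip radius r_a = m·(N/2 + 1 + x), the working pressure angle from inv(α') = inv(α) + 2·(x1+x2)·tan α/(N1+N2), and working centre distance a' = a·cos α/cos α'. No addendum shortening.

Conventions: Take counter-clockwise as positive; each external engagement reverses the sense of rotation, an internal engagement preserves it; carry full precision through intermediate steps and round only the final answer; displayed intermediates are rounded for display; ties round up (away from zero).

class = single-mesh tooth geometry [involute pair 75T × 21T, m = 3.919]
base radii: r_b1 = 138.370373, r_b2 = 38.743705
tip radii: r_a1 = 152.041524, r_a2 = 46.267714
inv(α') = inv(19.689°) + 2·(+0.296+0.306)·tan α/(75+21) = 0.01868523  ⇒  α' = 21.50758°
a' = a·cos α / cos α' = 188.1120·cos 19.689°/cos 21.50758° = 190.369699
action lengths: √(r_a1²−r_b1²) = 63.010037, √(r_a2²−r_b2²) = 25.290843
base pitch p_b = π·m·cos α = 11.592089
CR = (63.010037 + 25.290843 − 190.369699·sin 21.50758°)/11.592089 = 1.596495
contact ratio ≈ 1.5965

1.5965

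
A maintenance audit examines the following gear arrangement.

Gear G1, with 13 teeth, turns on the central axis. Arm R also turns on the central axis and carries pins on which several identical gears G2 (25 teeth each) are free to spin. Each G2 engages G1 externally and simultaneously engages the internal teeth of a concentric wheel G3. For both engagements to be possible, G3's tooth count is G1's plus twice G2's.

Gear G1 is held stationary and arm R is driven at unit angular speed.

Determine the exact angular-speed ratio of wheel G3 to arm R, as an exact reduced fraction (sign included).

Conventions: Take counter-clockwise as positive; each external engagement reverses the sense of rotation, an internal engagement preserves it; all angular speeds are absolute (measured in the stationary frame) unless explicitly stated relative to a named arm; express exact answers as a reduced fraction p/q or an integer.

recognized (axles ride arm R): planetary set, 13/25/63 teeth
ring teeth: 13 + 2·25 = 63
13(ω_sun−ω_arm) = −63(ω_ring−ω_arm),  ω_sun = 0, ω_arm = 1
ω_ring = 1 − (13/63)(0−1) = 76/63
ω_out/ω_in = 76/63

76/63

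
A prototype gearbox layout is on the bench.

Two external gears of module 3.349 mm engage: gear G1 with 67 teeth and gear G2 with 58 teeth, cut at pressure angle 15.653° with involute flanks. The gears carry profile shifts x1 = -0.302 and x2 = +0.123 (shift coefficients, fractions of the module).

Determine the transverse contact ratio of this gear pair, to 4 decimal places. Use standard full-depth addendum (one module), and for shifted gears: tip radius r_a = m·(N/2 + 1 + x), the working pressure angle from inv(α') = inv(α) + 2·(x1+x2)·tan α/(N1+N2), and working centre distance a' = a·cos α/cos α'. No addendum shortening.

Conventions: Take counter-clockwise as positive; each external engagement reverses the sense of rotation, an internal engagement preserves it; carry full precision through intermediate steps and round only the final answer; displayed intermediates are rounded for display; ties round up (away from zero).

2.1416

recognized (one external pair, fixed centres): single-mesh tooth geometry, m = 3.349, N1 = 67, N2 = 58
base radii: r_b1 = 108.030698, r_b2 = 93.519112
tip radii: r_a1 = 114.529102, r_a2 = 100.881927
inv(α') = inv(15.653°) + 2·(-0.302+0.123)·tan α/(67+58) = 0.00620352  ⇒  α' = 15.04274°
a' = a·cos α / cos α' = 209.3125·cos 15.653°/cos 15.04274° = 208.701491
action lengths: √(r_a1²−r_b1²) = 38.030033, √(r_a2²−r_b2²) = 37.833039
base pitch p_b = π·m·cos α = 10.130998
CR = (38.030033 + 37.833039 − 208.701491·sin 15.04274°)/10.130998 = 2.141624
contact ratio ≈ 2.1416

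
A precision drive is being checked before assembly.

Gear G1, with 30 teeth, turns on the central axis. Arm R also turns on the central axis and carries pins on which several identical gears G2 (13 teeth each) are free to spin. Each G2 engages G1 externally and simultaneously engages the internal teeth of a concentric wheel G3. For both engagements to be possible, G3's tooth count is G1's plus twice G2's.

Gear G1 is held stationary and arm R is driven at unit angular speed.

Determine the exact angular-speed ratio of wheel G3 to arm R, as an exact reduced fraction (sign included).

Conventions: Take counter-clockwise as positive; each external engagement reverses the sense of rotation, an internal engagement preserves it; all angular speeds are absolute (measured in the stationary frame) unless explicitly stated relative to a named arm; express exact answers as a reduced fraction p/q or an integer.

planetary set (30T centre, 13T on arm, 56T internal) — Willis relation
ring teeth: 30 + 2·13 = 56
30(ω_sun−ω_arm) = −56(ω_ring−ω_arm),  ω_sun = 0, ω_arm = 1
ω_ring = 1 − (30/56)(0−1) = 43/28
ω_out/ω_in = 43/28

43/28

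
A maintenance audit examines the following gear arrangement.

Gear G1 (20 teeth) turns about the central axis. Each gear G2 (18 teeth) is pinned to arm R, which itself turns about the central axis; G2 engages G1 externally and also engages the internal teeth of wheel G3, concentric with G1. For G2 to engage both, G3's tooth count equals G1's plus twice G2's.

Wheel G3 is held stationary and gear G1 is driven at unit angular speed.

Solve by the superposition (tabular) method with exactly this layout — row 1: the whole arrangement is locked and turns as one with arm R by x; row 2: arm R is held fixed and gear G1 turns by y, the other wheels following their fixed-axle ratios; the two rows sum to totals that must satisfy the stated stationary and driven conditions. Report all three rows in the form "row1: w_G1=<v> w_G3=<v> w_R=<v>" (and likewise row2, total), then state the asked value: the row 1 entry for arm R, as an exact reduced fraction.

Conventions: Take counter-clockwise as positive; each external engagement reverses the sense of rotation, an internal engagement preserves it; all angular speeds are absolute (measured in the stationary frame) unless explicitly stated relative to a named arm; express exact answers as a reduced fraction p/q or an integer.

recognized (axles ride arm R): planetary set, 20/18/56 teeth
row 1: whole set turns with the arm by x
superposition row 2 [arm held]: sun y, ring −(20/56)·y, arm 0
boundary: total ω_ring = x − (20/56)·y = 0 and total ω_sun = x + y = 1  ⇒  y = 14/19, x = 5/19
row 2 ring = −(20/56)·14/19 = -5/19
totals (row 1 + row 2): sun 5/19 + 14/19 = 1, ring 5/19 + (-5/19) = 0, arm 5/19 + 0 = 5/19
asked cell (row1, arm) = 5/19

row1: w_G1=5/19 w_G3=5/19 w_R=5/19
row2: w_G1=14/19 w_G3=-5/19 w_R=0
total: w_G1=1 w_G3=0 w_R=5/19
asked value: 5/19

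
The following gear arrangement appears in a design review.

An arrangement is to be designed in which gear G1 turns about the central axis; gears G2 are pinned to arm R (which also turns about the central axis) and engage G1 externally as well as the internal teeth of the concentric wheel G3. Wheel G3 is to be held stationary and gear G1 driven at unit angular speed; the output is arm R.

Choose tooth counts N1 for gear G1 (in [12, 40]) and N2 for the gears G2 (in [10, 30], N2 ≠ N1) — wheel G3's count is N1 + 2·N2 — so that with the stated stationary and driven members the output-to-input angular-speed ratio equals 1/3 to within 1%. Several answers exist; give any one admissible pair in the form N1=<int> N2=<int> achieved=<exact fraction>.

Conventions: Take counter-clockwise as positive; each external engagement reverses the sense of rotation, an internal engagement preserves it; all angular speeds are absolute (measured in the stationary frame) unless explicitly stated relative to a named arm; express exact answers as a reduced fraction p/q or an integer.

N1=20 N2=10 achieved=1/3

topology: planetary set — design target 1/3, arm = carrier (Willis)
Willis with ω_ring = 0: ω_arm/ω_sun = N1/(N1+N3); set equal to 1/3  ⇒  N3/N1 = 1/(1/3) − 1 = 2
N3 = N1 + 2·N2  ⇒  N2/N1 = (N3/N1 − 1)/2 = (2 − 1)/2 = 1/2
smallest multiple with N1 ≥ 12 and N2 ≥ 10: k = 10  ⇒  N1 = 10·2 = 20, N2 = 10·1 = 10 (N1 ≤ 40, N2 ≤ 30, N2 ≠ N1 ✓), N3 = 20 + 2·10 = 40
check: N1/(N1+N3) with N1 = 20, N3 = 40 gives 1/3; |achieved − target| = 0 ≤ 1/300 ✓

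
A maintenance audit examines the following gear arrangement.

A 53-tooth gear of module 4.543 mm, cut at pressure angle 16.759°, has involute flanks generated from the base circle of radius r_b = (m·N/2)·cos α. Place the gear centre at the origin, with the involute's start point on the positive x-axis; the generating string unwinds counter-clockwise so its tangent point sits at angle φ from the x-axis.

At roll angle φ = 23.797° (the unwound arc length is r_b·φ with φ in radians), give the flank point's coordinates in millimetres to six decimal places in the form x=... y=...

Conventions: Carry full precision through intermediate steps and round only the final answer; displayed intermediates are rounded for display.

single-mesh involute tooth geometry (53T wheel at module 4.543)
pitch radius r_p = m·N/2 = 4.543·53/2 = 120.389500
base radius r_b = r_p·cos α = 120.389500·cos 16.759° = 115.276086
roll angle φ = 23.797° = 0.41533600 rad
x = r_b·(cos φ + φ·sin φ) = 124.794177
y = r_b·(sin φ − φ·cos φ) = 2.705867

x=124.794177 y=2.705867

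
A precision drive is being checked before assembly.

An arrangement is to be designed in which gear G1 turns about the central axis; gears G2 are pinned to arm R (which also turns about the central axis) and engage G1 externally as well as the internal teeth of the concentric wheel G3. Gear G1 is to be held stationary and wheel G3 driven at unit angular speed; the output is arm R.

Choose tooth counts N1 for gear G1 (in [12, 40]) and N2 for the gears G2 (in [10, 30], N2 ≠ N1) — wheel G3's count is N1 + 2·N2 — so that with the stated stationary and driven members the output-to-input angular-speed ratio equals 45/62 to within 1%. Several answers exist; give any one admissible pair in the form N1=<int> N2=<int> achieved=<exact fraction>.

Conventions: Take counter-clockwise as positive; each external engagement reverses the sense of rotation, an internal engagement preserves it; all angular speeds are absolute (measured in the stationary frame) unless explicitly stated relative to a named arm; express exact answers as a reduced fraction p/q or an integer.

N1=17 N2=14 achieved=45/62

planetary set to be sized for 45/62 (Willis relation)
Willis with ω_sun = 0: ω_arm/ω_ring = N3/(N1+N3); set equal to 45/62  ⇒  N3/N1 = (45/62)/(1 − 45/62) = 45/17
N3 = N1 + 2·N2  ⇒  N2/N1 = (N3/N1 − 1)/2 = (45/17 − 1)/2 = 14/17
smallest multiple with N1 ≥ 12 and N2 ≥ 10: k = 1  ⇒  N1 = 1·17 = 17, N2 = 1·14 = 14 (N1 ≤ 40, N2 ≤ 30, N2 ≠ N1 ✓), N3 = 17 + 2·14 = 45
check: N3/(N1+N3) with N1 = 17, N3 = 45 gives 45/62; |achieved − target| = 0 ≤ 9/1240 ✓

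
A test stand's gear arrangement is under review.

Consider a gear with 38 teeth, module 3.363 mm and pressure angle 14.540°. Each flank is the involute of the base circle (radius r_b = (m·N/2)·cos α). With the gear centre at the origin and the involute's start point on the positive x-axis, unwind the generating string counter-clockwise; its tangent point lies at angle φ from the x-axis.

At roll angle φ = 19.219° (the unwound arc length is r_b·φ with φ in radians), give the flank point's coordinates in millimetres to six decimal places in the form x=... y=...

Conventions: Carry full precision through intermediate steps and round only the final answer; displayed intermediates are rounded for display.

single-mesh involute tooth geometry (38T wheel at module 3.363)
pitch radius r_p = m·N/2 = 3.363·38/2 = 63.897000
base radius r_b = r_p·cos α = 63.897000·cos 14.540° = 61.850546
roll angle φ = 19.219° = 0.33543483 rad
x = r_b·(cos φ + φ·sin φ) = 65.232882
y = r_b·(sin φ − φ·cos φ) = 0.769400

x=65.232882 y=0.769400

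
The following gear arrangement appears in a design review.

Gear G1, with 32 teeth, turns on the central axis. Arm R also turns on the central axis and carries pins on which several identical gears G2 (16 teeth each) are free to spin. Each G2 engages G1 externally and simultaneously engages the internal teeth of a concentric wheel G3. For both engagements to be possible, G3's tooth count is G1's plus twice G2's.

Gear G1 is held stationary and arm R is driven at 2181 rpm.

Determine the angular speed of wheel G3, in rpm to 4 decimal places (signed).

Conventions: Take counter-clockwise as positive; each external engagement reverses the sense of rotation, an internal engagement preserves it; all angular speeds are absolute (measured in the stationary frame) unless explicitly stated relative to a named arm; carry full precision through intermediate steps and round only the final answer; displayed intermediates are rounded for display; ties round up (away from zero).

+3271.5000 rpm

planetary set (32T centre, 16T on arm, 64T internal) — Willis relation
normalise by the input: solve with ω_arm = 1, then scale by 2181 rpm
ring teeth: 32 + 2·16 = 64
32(ω_sun−ω_arm) = −64(ω_ring−ω_arm),  ω_sun = 0, ω_arm = 1
ω_ring = 1 − (32/64)(0−1) = 3/2
scale: ω_ring = 3/2 × 2181 rpm = +3271.5000 rpm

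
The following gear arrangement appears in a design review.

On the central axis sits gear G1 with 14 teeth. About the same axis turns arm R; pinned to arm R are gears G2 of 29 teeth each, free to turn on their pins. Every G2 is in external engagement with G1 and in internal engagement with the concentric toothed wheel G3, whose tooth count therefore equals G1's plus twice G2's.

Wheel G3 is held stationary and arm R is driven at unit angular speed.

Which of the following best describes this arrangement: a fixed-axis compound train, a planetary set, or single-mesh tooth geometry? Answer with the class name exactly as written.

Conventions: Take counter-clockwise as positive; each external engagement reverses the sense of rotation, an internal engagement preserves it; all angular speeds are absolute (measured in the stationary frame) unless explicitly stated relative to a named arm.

planetary set

planetary set (14T centre, 29T on arm, 72T internal) — Willis relation
classification: planetary set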